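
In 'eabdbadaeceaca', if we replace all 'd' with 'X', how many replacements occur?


re.sub('d', 'X', text) replaces every occurrence of 'd' with 'X'.
Text: 'eabdbadaeceaca'
Scanning for 'd':
  pos 3: 'd' -> replacement #1
  pos 6: 'd' -> replacement #2
Total replacements: 2

2


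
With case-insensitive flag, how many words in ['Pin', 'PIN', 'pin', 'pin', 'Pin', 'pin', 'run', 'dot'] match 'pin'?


Case-insensitive matching: compare each word's lowercase form to 'pin'.
  'Pin' -> lower='pin' -> MATCH
  'PIN' -> lower='pin' -> MATCH
  'pin' -> lower='pin' -> MATCH
  'pin' -> lower='pin' -> MATCH
  'Pin' -> lower='pin' -> MATCH
  'pin' -> lower='pin' -> MATCH
  'run' -> lower='run' -> no
  'dot' -> lower='dot' -> no
Matches: ['Pin', 'PIN', 'pin', 'pin', 'Pin', 'pin']
Count: 6

6


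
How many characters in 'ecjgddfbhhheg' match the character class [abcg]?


Character class [abcg] matches any of: {a, b, c, g}
Scanning string 'ecjgddfbhhheg' character by character:
  pos 0: 'e' -> no
  pos 1: 'c' -> MATCH
  pos 2: 'j' -> no
  pos 3: 'g' -> MATCH
  pos 4: 'd' -> no
  pos 5: 'd' -> no
  pos 6: 'f' -> no
  pos 7: 'b' -> MATCH
  pos 8: 'h' -> no
  pos 9: 'h' -> no
  pos 10: 'h' -> no
  pos 11: 'e' -> no
  pos 12: 'g' -> MATCH
Total matches: 4

4


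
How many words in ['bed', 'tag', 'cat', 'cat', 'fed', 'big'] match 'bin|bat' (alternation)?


Alternation 'bin|bat' matches either 'bin' or 'bat'.
Checking each word:
  'bed' -> no
  'tag' -> no
  'cat' -> no
  'cat' -> no
  'fed' -> no
  'big' -> no
Matches: []
Count: 0

0


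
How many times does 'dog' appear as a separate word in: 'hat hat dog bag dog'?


Scanning each word for exact match 'dog':
  Word 1: 'hat' -> no
  Word 2: 'hat' -> no
  Word 3: 'dog' -> MATCH
  Word 4: 'bag' -> no
  Word 5: 'dog' -> MATCH
Total matches: 2

2


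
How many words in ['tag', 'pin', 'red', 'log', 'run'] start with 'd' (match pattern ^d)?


Pattern ^d anchors to start of word. Check which words begin with 'd':
  'tag' -> no
  'pin' -> no
  'red' -> no
  'log' -> no
  'run' -> no
Matching words: []
Count: 0

0


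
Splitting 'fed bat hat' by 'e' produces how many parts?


Splitting by 'e' breaks the string at each occurrence of the separator.
Text: 'fed bat hat'
Parts after split:
  Part 1: 'f'
  Part 2: 'd bat hat'
Total parts: 2

2


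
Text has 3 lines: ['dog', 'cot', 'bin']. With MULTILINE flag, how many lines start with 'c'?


With MULTILINE flag, ^ matches the start of each line.
Lines: ['dog', 'cot', 'bin']
Checking which lines start with 'c':
  Line 1: 'dog' -> no
  Line 2: 'cot' -> MATCH
  Line 3: 'bin' -> no
Matching lines: ['cot']
Count: 1

1


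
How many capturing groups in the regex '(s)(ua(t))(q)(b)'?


To count capturing groups, count each '(' that starts a group.
Pattern: '(s)(ua(t))(q)(b)'
Walking through the pattern:
  Position 0: '(' -> group #1
  Position 3: '(' -> group #2
  Position 6: '(' -> group #3
  Position 10: '(' -> group #4
  Position 13: '(' -> group #5
Total capturing groups: 5

5


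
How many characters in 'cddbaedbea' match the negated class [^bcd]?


Negated class [^bcd] matches any char NOT in {b, c, d}
Scanning 'cddbaedbea':
  pos 0: 'c' -> no (excluded)
  pos 1: 'd' -> no (excluded)
  pos 2: 'd' -> no (excluded)
  pos 3: 'b' -> no (excluded)
  pos 4: 'a' -> MATCH
  pos 5: 'e' -> MATCH
  pos 6: 'd' -> no (excluded)
  pos 7: 'b' -> no (excluded)
  pos 8: 'e' -> MATCH
  pos 9: 'a' -> MATCH
Total matches: 4

4


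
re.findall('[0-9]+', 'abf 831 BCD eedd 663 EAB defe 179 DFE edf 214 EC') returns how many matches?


Pattern '[0-9]+' finds one or more digits.
Text: 'abf 831 BCD eedd 663 EAB defe 179 DFE edf 214 EC'
Scanning for matches:
  Match 1: '831'
  Match 2: '663'
  Match 3: '179'
  Match 4: '214'
Total matches: 4

4


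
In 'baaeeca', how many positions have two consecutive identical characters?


Looking for consecutive identical characters in 'baaeeca':
  pos 0-1: 'b' vs 'a' -> different
  pos 1-2: 'a' vs 'a' -> MATCH ('aa')
  pos 2-3: 'a' vs 'e' -> different
  pos 3-4: 'e' vs 'e' -> MATCH ('ee')
  pos 4-5: 'e' vs 'c' -> different
  pos 5-6: 'c' vs 'a' -> different
Consecutive identical pairs: ['aa', 'ee']
Count: 2

2


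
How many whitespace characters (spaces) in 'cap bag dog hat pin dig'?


\s matches whitespace characters (spaces, tabs, etc.).
Text: 'cap bag dog hat pin dig'
This text has 6 words separated by spaces.
Number of spaces = number of words - 1 = 6 - 1 = 5

5


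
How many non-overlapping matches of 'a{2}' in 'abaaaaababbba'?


Pattern 'a{2}' matches exactly 2 consecutive a's (greedy, non-overlapping).
String: 'abaaaaababbba'
Scanning for runs of a's:
  Run at pos 0: 'a' (length 1) -> 0 match(es)
  Run at pos 2: 'aaaaa' (length 5) -> 2 match(es)
  Run at pos 8: 'a' (length 1) -> 0 match(es)
  Run at pos 12: 'a' (length 1) -> 0 match(es)
Matches found: ['aa', 'aa']
Total: 2

2


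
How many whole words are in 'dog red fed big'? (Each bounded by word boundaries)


Word boundaries (\b) mark the start/end of each word.
Text: 'dog red fed big'
Splitting by whitespace:
  Word 1: 'dog'
  Word 2: 'red'
  Word 3: 'fed'
  Word 4: 'big'
Total whole words: 4

4


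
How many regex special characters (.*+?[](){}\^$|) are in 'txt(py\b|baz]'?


Regex special characters are: . * + ? [ ] ( ) { } \ ^ $ |
Scanning 'txt(py\b|baz]':
  pos 3: '(' -> SPECIAL
  pos 6: '\' -> SPECIAL
  pos 8: '|' -> SPECIAL
  pos 12: ']' -> SPECIAL
Special chars found: ['(', '\\', '|', ']']
Total: 4

4


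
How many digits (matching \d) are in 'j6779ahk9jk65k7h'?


\d matches any digit 0-9.
Scanning 'j6779ahk9jk65k7h':
  pos 1: '6' -> DIGIT
  pos 2: '7' -> DIGIT
  pos 3: '7' -> DIGIT
  pos 4: '9' -> DIGIT
  pos 8: '9' -> DIGIT
  pos 11: '6' -> DIGIT
  pos 12: '5' -> DIGIT
  pos 14: '7' -> DIGIT
Digits found: ['6', '7', '7', '9', '9', '6', '5', '7']
Total: 8

8


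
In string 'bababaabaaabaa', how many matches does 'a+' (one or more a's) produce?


Pattern 'a+' matches one or more consecutive a's.
String: 'bababaabaaabaa'
Scanning for runs of a:
  Match 1: 'a' (length 1)
  Match 2: 'a' (length 1)
  Match 3: 'aa' (length 2)
  Match 4: 'aaa' (length 3)
  Match 5: 'aa' (length 2)
Total matches: 5

5


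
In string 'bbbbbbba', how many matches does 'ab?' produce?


Pattern 'ab?' matches 'a' optionally followed by 'b'.
String: 'bbbbbbba'
Scanning left to right for 'a' then checking next char:
  Match 1: 'a' (a not followed by b)
Total matches: 1

1


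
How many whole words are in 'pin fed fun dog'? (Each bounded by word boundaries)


Word boundaries (\b) mark the start/end of each word.
Text: 'pin fed fun dog'
Splitting by whitespace:
  Word 1: 'pin'
  Word 2: 'fed'
  Word 3: 'fun'
  Word 4: 'dog'
Total whole words: 4

4


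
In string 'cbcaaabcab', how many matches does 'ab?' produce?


Pattern 'ab?' matches 'a' optionally followed by 'b'.
String: 'cbcaaabcab'
Scanning left to right for 'a' then checking next char:
  Match 1: 'a' (a not followed by b)
  Match 2: 'a' (a not followed by b)
  Match 3: 'ab' (a followed by b)
  Match 4: 'ab' (a followed by b)
Total matches: 4

4


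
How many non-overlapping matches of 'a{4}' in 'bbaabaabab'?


Pattern 'a{4}' matches exactly 4 consecutive a's (greedy, non-overlapping).
String: 'bbaabaabab'
Scanning for runs of a's:
  Run at pos 2: 'aa' (length 2) -> 0 match(es)
  Run at pos 5: 'aa' (length 2) -> 0 match(es)
  Run at pos 8: 'a' (length 1) -> 0 match(es)
Matches found: []
Total: 0

0


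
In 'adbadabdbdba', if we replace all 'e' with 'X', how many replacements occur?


re.sub('e', 'X', text) replaces every occurrence of 'e' with 'X'.
Text: 'adbadabdbdba'
Scanning for 'e':
Total replacements: 0

0


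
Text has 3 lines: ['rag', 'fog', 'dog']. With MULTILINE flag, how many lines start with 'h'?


With MULTILINE flag, ^ matches the start of each line.
Lines: ['rag', 'fog', 'dog']
Checking which lines start with 'h':
  Line 1: 'rag' -> no
  Line 2: 'fog' -> no
  Line 3: 'dog' -> no
Matching lines: []
Count: 0

0


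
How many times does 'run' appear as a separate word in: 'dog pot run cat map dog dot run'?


Scanning each word for exact match 'run':
  Word 1: 'dog' -> no
  Word 2: 'pot' -> no
  Word 3: 'run' -> MATCH
  Word 4: 'cat' -> no
  Word 5: 'map' -> no
  Word 6: 'dog' -> no
  Word 7: 'dot' -> no
  Word 8: 'run' -> MATCH
Total matches: 2

2


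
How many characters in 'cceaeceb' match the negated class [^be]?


Negated class [^be] matches any char NOT in {b, e}
Scanning 'cceaeceb':
  pos 0: 'c' -> MATCH
  pos 1: 'c' -> MATCH
  pos 2: 'e' -> no (excluded)
  pos 3: 'a' -> MATCH
  pos 4: 'e' -> no (excluded)
  pos 5: 'c' -> MATCH
  pos 6: 'e' -> no (excluded)
  pos 7: 'b' -> no (excluded)
Total matches: 4

4


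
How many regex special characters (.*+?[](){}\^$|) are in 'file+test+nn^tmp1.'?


Regex special characters are: . * + ? [ ] ( ) { } \ ^ $ |
Scanning 'file+test+nn^tmp1.':
  pos 4: '+' -> SPECIAL
  pos 9: '+' -> SPECIAL
  pos 12: '^' -> SPECIAL
  pos 17: '.' -> SPECIAL
Special chars found: ['+', '+', '^', '.']
Total: 4

4


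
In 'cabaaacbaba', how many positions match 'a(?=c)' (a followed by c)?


Lookahead 'a(?=c)' matches 'a' only when followed by 'c'.
String: 'cabaaacbaba'
Checking each position where char is 'a':
  pos 1: 'a' -> no (next='b')
  pos 3: 'a' -> no (next='a')
  pos 4: 'a' -> no (next='a')
  pos 5: 'a' -> MATCH (next='c')
  pos 8: 'a' -> no (next='b')
Matching positions: [5]
Count: 1

1


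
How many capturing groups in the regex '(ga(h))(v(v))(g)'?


To count capturing groups, count each '(' that starts a group.
Pattern: '(ga(h))(v(v))(g)'
Walking through the pattern:
  Position 0: '(' -> group #1
  Position 3: '(' -> group #2
  Position 7: '(' -> group #3
  Position 9: '(' -> group #4
  Position 13: '(' -> group #5
Total capturing groups: 5

5


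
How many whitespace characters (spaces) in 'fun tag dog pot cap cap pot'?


\s matches whitespace characters (spaces, tabs, etc.).
Text: 'fun tag dog pot cap cap pot'
This text has 7 words separated by spaces.
Number of spaces = number of words - 1 = 7 - 1 = 6

6


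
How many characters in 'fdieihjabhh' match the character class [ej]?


Character class [ej] matches any of: {e, j}
Scanning string 'fdieihjabhh' character by character:
  pos 0: 'f' -> no
  pos 1: 'd' -> no
  pos 2: 'i' -> no
  pos 3: 'e' -> MATCH
  pos 4: 'i' -> no
  pos 5: 'h' -> no
  pos 6: 'j' -> MATCH
  pos 7: 'a' -> no
  pos 8: 'b' -> no
  pos 9: 'h' -> no
  pos 10: 'h' -> no
Total matches: 2

2


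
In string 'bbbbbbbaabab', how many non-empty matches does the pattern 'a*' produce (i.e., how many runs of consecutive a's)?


Pattern 'a*' matches zero or more a's. We want non-empty runs of consecutive a's.
String: 'bbbbbbbaabab'
Walking through the string to find runs of a's:
  Run 1: positions 7-8 -> 'aa'
  Run 2: positions 10-10 -> 'a'
Non-empty runs found: ['aa', 'a']
Count: 2

2


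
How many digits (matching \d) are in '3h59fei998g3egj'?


\d matches any digit 0-9.
Scanning '3h59fei998g3egj':
  pos 0: '3' -> DIGIT
  pos 2: '5' -> DIGIT
  pos 3: '9' -> DIGIT
  pos 7: '9' -> DIGIT
  pos 8: '9' -> DIGIT
  pos 9: '8' -> DIGIT
  pos 11: '3' -> DIGIT
Digits found: ['3', '5', '9', '9', '9', '8', '3']
Total: 7

7


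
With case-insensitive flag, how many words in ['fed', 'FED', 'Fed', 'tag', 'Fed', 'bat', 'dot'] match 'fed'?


Case-insensitive matching: compare each word's lowercase form to 'fed'.
  'fed' -> lower='fed' -> MATCH
  'FED' -> lower='fed' -> MATCH
  'Fed' -> lower='fed' -> MATCH
  'tag' -> lower='tag' -> no
  'Fed' -> lower='fed' -> MATCH
  'bat' -> lower='bat' -> no
  'dot' -> lower='dot' -> no
Matches: ['fed', 'FED', 'Fed', 'Fed']
Count: 4

4


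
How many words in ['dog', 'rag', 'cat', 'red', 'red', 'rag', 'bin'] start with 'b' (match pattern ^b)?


Pattern ^b anchors to start of word. Check which words begin with 'b':
  'dog' -> no
  'rag' -> no
  'cat' -> no
  'red' -> no
  'red' -> no
  'rag' -> no
  'bin' -> MATCH (starts with 'b')
Matching words: ['bin']
Count: 1

1


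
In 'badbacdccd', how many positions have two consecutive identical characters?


Looking for consecutive identical characters in 'badbacdccd':
  pos 0-1: 'b' vs 'a' -> different
  pos 1-2: 'a' vs 'd' -> different
  pos 2-3: 'd' vs 'b' -> different
  pos 3-4: 'b' vs 'a' -> different
  pos 4-5: 'a' vs 'c' -> different
  pos 5-6: 'c' vs 'd' -> different
  pos 6-7: 'd' vs 'c' -> different
  pos 7-8: 'c' vs 'c' -> MATCH ('cc')
  pos 8-9: 'c' vs 'd' -> different
Consecutive identical pairs: ['cc']
Count: 1

1


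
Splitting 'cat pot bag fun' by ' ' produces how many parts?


Splitting by ' ' breaks the string at each occurrence of the separator.
Text: 'cat pot bag fun'
Parts after split:
  Part 1: 'cat'
  Part 2: 'pot'
  Part 3: 'bag'
  Part 4: 'fun'
Total parts: 4

4


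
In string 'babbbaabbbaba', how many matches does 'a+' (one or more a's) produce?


Pattern 'a+' matches one or more consecutive a's.
String: 'babbbaabbbaba'
Scanning for runs of a:
  Match 1: 'a' (length 1)
  Match 2: 'aa' (length 2)
  Match 3: 'a' (length 1)
  Match 4: 'a' (length 1)
Total matches: 4

4


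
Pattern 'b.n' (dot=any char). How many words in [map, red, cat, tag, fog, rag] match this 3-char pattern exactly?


Pattern 'b.n' means: starts with 'b', any single char, ends with 'n'.
Checking each word (must be exactly 3 chars):
  'map' (len=3): no
  'red' (len=3): no
  'cat' (len=3): no
  'tag' (len=3): no
  'fog' (len=3): no
  'rag' (len=3): no
Matching words: []
Total: 0

0


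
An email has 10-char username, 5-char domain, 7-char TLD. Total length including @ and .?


An email address has format: username@domain.tld
Username length: 10
'@' character: 1
Domain length: 5
'.' character: 1
TLD length: 7
Total = 10 + 1 + 5 + 1 + 7 = 24

24


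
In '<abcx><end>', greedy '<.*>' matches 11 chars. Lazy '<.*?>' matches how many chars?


Greedy '<.*>' tries to match as MUCH as possible.
Lazy '<.*?>' tries to match as LITTLE as possible.

String: '<abcx><end>'
Greedy '<.*>' starts at first '<' and extends to the LAST '>': '<abcx><end>' (11 chars)
Lazy '<.*?>' starts at first '<' and stops at the FIRST '>': '<abcx>' (6 chars)

6


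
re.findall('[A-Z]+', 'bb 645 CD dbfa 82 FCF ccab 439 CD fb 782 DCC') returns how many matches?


Pattern '[A-Z]+' finds one or more uppercase letters.
Text: 'bb 645 CD dbfa 82 FCF ccab 439 CD fb 782 DCC'
Scanning for matches:
  Match 1: 'CD'
  Match 2: 'FCF'
  Match 3: 'CD'
  Match 4: 'DCC'
Total matches: 4

4


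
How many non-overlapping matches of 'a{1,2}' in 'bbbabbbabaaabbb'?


Pattern 'a{1,2}' matches between 1 and 2 consecutive a's (greedy).
String: 'bbbabbbabaaabbb'
Finding runs of a's and applying greedy matching:
  Run at pos 3: 'a' (length 1)
  Run at pos 7: 'a' (length 1)
  Run at pos 9: 'aaa' (length 3)
Matches: ['a', 'a', 'aa', 'a']
Count: 4

4


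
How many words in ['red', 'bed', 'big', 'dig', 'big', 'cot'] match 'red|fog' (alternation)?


Alternation 'red|fog' matches either 'red' or 'fog'.
Checking each word:
  'red' -> MATCH
  'bed' -> no
  'big' -> no
  'dig' -> no
  'big' -> no
  'cot' -> no
Matches: ['red']
Count: 1

1


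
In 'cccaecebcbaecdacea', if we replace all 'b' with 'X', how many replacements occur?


re.sub('b', 'X', text) replaces every occurrence of 'b' with 'X'.
Text: 'cccaecebcbaecdacea'
Scanning for 'b':
  pos 7: 'b' -> replacement #1
  pos 9: 'b' -> replacement #2
Total replacements: 2

2


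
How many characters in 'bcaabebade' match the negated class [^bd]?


Negated class [^bd] matches any char NOT in {b, d}
Scanning 'bcaabebade':
  pos 0: 'b' -> no (excluded)
  pos 1: 'c' -> MATCH
  pos 2: 'a' -> MATCH
  pos 3: 'a' -> MATCH
  pos 4: 'b' -> no (excluded)
  pos 5: 'e' -> MATCH
  pos 6: 'b' -> no (excluded)
  pos 7: 'a' -> MATCH
  pos 8: 'd' -> no (excluded)
  pos 9: 'e' -> MATCH
Total matches: 6

6


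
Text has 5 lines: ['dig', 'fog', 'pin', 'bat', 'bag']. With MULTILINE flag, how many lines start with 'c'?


With MULTILINE flag, ^ matches the start of each line.
Lines: ['dig', 'fog', 'pin', 'bat', 'bag']
Checking which lines start with 'c':
  Line 1: 'dig' -> no
  Line 2: 'fog' -> no
  Line 3: 'pin' -> no
  Line 4: 'bat' -> no
  Line 5: 'bag' -> no
Matching lines: []
Count: 0

0


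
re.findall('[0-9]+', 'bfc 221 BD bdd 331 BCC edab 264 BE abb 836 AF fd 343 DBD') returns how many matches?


Pattern '[0-9]+' finds one or more digits.
Text: 'bfc 221 BD bdd 331 BCC edab 264 BE abb 836 AF fd 343 DBD'
Scanning for matches:
  Match 1: '221'
  Match 2: '331'
  Match 3: '264'
  Match 4: '836'
  Match 5: '343'
Total matches: 5

5


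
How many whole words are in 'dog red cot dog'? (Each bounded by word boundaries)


Word boundaries (\b) mark the start/end of each word.
Text: 'dog red cot dog'
Splitting by whitespace:
  Word 1: 'dog'
  Word 2: 'red'
  Word 3: 'cot'
  Word 4: 'dog'
Total whole words: 4

4


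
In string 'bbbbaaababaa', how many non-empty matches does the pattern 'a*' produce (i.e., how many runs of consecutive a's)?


Pattern 'a*' matches zero or more a's. We want non-empty runs of consecutive a's.
String: 'bbbbaaababaa'
Walking through the string to find runs of a's:
  Run 1: positions 4-6 -> 'aaa'
  Run 2: positions 8-8 -> 'a'
  Run 3: positions 10-11 -> 'aa'
Non-empty runs found: ['aaa', 'a', 'aa']
Count: 3

3


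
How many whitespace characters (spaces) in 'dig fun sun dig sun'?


\s matches whitespace characters (spaces, tabs, etc.).
Text: 'dig fun sun dig sun'
This text has 5 words separated by spaces.
Number of spaces = number of words - 1 = 5 - 1 = 4

4


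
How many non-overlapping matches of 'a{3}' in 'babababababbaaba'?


Pattern 'a{3}' matches exactly 3 consecutive a's (greedy, non-overlapping).
String: 'babababababbaaba'
Scanning for runs of a's:
  Run at pos 1: 'a' (length 1) -> 0 match(es)
  Run at pos 3: 'a' (length 1) -> 0 match(es)
  Run at pos 5: 'a' (length 1) -> 0 match(es)
  Run at pos 7: 'a' (length 1) -> 0 match(es)
  Run at pos 9: 'a' (length 1) -> 0 match(es)
  Run at pos 12: 'aa' (length 2) -> 0 match(es)
  Run at pos 15: 'a' (length 1) -> 0 match(es)
Matches found: []
Total: 0

0


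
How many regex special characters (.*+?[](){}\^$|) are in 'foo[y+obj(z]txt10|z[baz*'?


Regex special characters are: . * + ? [ ] ( ) { } \ ^ $ |
Scanning 'foo[y+obj(z]txt10|z[baz*':
  pos 3: '[' -> SPECIAL
  pos 5: '+' -> SPECIAL
  pos 9: '(' -> SPECIAL
  pos 11: ']' -> SPECIAL
  pos 17: '|' -> SPECIAL
  pos 19: '[' -> SPECIAL
  pos 23: '*' -> SPECIAL
Special chars found: ['[', '+', '(', ']', '|', '[', '*']
Total: 7

7


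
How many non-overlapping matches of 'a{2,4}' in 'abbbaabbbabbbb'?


Pattern 'a{2,4}' matches between 2 and 4 consecutive a's (greedy).
String: 'abbbaabbbabbbb'
Finding runs of a's and applying greedy matching:
  Run at pos 0: 'a' (length 1)
  Run at pos 4: 'aa' (length 2)
  Run at pos 9: 'a' (length 1)
Matches: ['aa']
Count: 1

1


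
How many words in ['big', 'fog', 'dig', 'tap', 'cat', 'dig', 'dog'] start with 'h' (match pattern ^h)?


Pattern ^h anchors to start of word. Check which words begin with 'h':
  'big' -> no
  'fog' -> no
  'dig' -> no
  'tap' -> no
  'cat' -> no
  'dig' -> no
  'dog' -> no
Matching words: []
Count: 0

0


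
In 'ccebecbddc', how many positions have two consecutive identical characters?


Looking for consecutive identical characters in 'ccebecbddc':
  pos 0-1: 'c' vs 'c' -> MATCH ('cc')
  pos 1-2: 'c' vs 'e' -> different
  pos 2-3: 'e' vs 'b' -> different
  pos 3-4: 'b' vs 'e' -> different
  pos 4-5: 'e' vs 'c' -> different
  pos 5-6: 'c' vs 'b' -> different
  pos 6-7: 'b' vs 'd' -> different
  pos 7-8: 'd' vs 'd' -> MATCH ('dd')
  pos 8-9: 'd' vs 'c' -> different
Consecutive identical pairs: ['cc', 'dd']
Count: 2

2


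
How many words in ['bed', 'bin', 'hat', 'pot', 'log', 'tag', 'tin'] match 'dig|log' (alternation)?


Alternation 'dig|log' matches either 'dig' or 'log'.
Checking each word:
  'bed' -> no
  'bin' -> no
  'hat' -> no
  'pot' -> no
  'log' -> MATCH
  'tag' -> no
  'tin' -> no
Matches: ['log']
Count: 1

1


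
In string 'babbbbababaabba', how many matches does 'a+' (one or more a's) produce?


Pattern 'a+' matches one or more consecutive a's.
String: 'babbbbababaabba'
Scanning for runs of a:
  Match 1: 'a' (length 1)
  Match 2: 'a' (length 1)
  Match 3: 'a' (length 1)
  Match 4: 'aa' (length 2)
  Match 5: 'a' (length 1)
Total matches: 5

5


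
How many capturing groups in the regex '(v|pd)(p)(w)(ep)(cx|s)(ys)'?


To count capturing groups, count each '(' that starts a group.
Pattern: '(v|pd)(p)(w)(ep)(cx|s)(ys)'
Walking through the pattern:
  Position 0: '(' -> group #1
  Position 6: '(' -> group #2
  Position 9: '(' -> group #3
  Position 12: '(' -> group #4
  Position 16: '(' -> group #5
  Position 22: '(' -> group #6
Total capturing groups: 6

6


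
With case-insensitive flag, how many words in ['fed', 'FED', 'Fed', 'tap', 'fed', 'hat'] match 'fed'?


Case-insensitive matching: compare each word's lowercase form to 'fed'.
  'fed' -> lower='fed' -> MATCH
  'FED' -> lower='fed' -> MATCH
  'Fed' -> lower='fed' -> MATCH
  'tap' -> lower='tap' -> no
  'fed' -> lower='fed' -> MATCH
  'hat' -> lower='hat' -> no
Matches: ['fed', 'FED', 'Fed', 'fed']
Count: 4

4


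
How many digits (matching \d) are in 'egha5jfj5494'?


\d matches any digit 0-9.
Scanning 'egha5jfj5494':
  pos 4: '5' -> DIGIT
  pos 8: '5' -> DIGIT
  pos 9: '4' -> DIGIT
  pos 10: '9' -> DIGIT
  pos 11: '4' -> DIGIT
Digits found: ['5', '5', '4', '9', '4']
Total: 5

5


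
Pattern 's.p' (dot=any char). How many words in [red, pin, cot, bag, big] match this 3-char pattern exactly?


Pattern 's.p' means: starts with 's', any single char, ends with 'p'.
Checking each word (must be exactly 3 chars):
  'red' (len=3): no
  'pin' (len=3): no
  'cot' (len=3): no
  'bag' (len=3): no
  'big' (len=3): no
Matching words: []
Total: 0

0


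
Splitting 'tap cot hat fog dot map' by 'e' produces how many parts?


Splitting by 'e' breaks the string at each occurrence of the separator.
Text: 'tap cot hat fog dot map'
Parts after split:
  Part 1: 'tap cot hat fog dot map'
Total parts: 1

1


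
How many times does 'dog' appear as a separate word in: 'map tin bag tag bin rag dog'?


Scanning each word for exact match 'dog':
  Word 1: 'map' -> no
  Word 2: 'tin' -> no
  Word 3: 'bag' -> no
  Word 4: 'tag' -> no
  Word 5: 'bin' -> no
  Word 6: 'rag' -> no
  Word 7: 'dog' -> MATCH
Total matches: 1

1


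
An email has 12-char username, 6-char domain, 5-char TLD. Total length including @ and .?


An email address has format: username@domain.tld
Username length: 12
'@' character: 1
Domain length: 6
'.' character: 1
TLD length: 5
Total = 12 + 1 + 6 + 1 + 5 = 25

25


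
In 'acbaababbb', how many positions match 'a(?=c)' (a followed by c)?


Lookahead 'a(?=c)' matches 'a' only when followed by 'c'.
String: 'acbaababbb'
Checking each position where char is 'a':
  pos 0: 'a' -> MATCH (next='c')
  pos 3: 'a' -> no (next='a')
  pos 4: 'a' -> no (next='b')
  pos 6: 'a' -> no (next='b')
Matching positions: [0]
Count: 1

1


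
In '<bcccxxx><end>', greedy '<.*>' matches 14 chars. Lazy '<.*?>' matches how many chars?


Greedy '<.*>' tries to match as MUCH as possible.
Lazy '<.*?>' tries to match as LITTLE as possible.

String: '<bcccxxx><end>'
Greedy '<.*>' starts at first '<' and extends to the LAST '>': '<bcccxxx><end>' (14 chars)
Lazy '<.*?>' starts at first '<' and stops at the FIRST '>': '<bcccxxx>' (9 chars)

9


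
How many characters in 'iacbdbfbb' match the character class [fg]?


Character class [fg] matches any of: {f, g}
Scanning string 'iacbdbfbb' character by character:
  pos 0: 'i' -> no
  pos 1: 'a' -> no
  pos 2: 'c' -> no
  pos 3: 'b' -> no
  pos 4: 'd' -> no
  pos 5: 'b' -> no
  pos 6: 'f' -> MATCH
  pos 7: 'b' -> no
  pos 8: 'b' -> no
Total matches: 1

1


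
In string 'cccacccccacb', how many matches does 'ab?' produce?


Pattern 'ab?' matches 'a' optionally followed by 'b'.
String: 'cccacccccacb'
Scanning left to right for 'a' then checking next char:
  Match 1: 'a' (a not followed by b)
  Match 2: 'a' (a not followed by b)
Total matches: 2

2


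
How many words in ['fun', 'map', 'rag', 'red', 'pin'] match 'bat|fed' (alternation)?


Alternation 'bat|fed' matches either 'bat' or 'fed'.
Checking each word:
  'fun' -> no
  'map' -> no
  'rag' -> no
  'red' -> no
  'pin' -> no
Matches: []
Count: 0

0


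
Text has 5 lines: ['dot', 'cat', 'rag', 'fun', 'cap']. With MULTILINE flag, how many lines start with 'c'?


With MULTILINE flag, ^ matches the start of each line.
Lines: ['dot', 'cat', 'rag', 'fun', 'cap']
Checking which lines start with 'c':
  Line 1: 'dot' -> no
  Line 2: 'cat' -> MATCH
  Line 3: 'rag' -> no
  Line 4: 'fun' -> no
  Line 5: 'cap' -> MATCH
Matching lines: ['cat', 'cap']
Count: 2

2


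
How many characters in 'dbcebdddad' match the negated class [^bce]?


Negated class [^bce] matches any char NOT in {b, c, e}
Scanning 'dbcebdddad':
  pos 0: 'd' -> MATCH
  pos 1: 'b' -> no (excluded)
  pos 2: 'c' -> no (excluded)
  pos 3: 'e' -> no (excluded)
  pos 4: 'b' -> no (excluded)
  pos 5: 'd' -> MATCH
  pos 6: 'd' -> MATCH
  pos 7: 'd' -> MATCH
  pos 8: 'a' -> MATCH
  pos 9: 'd' -> MATCH
Total matches: 6

6


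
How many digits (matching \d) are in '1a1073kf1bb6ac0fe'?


\d matches any digit 0-9.
Scanning '1a1073kf1bb6ac0fe':
  pos 0: '1' -> DIGIT
  pos 2: '1' -> DIGIT
  pos 3: '0' -> DIGIT
  pos 4: '7' -> DIGIT
  pos 5: '3' -> DIGIT
  pos 8: '1' -> DIGIT
  pos 11: '6' -> DIGIT
  pos 14: '0' -> DIGIT
Digits found: ['1', '1', '0', '7', '3', '1', '6', '0']
Total: 8

8


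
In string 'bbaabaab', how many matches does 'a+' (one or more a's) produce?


Pattern 'a+' matches one or more consecutive a's.
String: 'bbaabaab'
Scanning for runs of a:
  Match 1: 'aa' (length 2)
  Match 2: 'aa' (length 2)
Total matches: 2

2


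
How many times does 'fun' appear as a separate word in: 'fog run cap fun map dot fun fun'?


Scanning each word for exact match 'fun':
  Word 1: 'fog' -> no
  Word 2: 'run' -> no
  Word 3: 'cap' -> no
  Word 4: 'fun' -> MATCH
  Word 5: 'map' -> no
  Word 6: 'dot' -> no
  Word 7: 'fun' -> MATCH
  Word 8: 'fun' -> MATCH
Total matches: 3

3


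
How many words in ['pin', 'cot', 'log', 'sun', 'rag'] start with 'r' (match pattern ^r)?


Pattern ^r anchors to start of word. Check which words begin with 'r':
  'pin' -> no
  'cot' -> no
  'log' -> no
  'sun' -> no
  'rag' -> MATCH (starts with 'r')
Matching words: ['rag']
Count: 1

1


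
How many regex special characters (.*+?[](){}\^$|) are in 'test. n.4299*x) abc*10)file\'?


Regex special characters are: . * + ? [ ] ( ) { } \ ^ $ |
Scanning 'test. n.4299*x) abc*10)file\':
  pos 4: '.' -> SPECIAL
  pos 7: '.' -> SPECIAL
  pos 12: '*' -> SPECIAL
  pos 14: ')' -> SPECIAL
  pos 19: '*' -> SPECIAL
  pos 22: ')' -> SPECIAL
  pos 27: '\' -> SPECIAL
Special chars found: ['.', '.', '*', ')', '*', ')', '\\']
Total: 7

7


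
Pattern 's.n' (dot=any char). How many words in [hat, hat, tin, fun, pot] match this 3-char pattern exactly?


Pattern 's.n' means: starts with 's', any single char, ends with 'n'.
Checking each word (must be exactly 3 chars):
  'hat' (len=3): no
  'hat' (len=3): no
  'tin' (len=3): no
  'fun' (len=3): no
  'pot' (len=3): no
Matching words: []
Total: 0

0


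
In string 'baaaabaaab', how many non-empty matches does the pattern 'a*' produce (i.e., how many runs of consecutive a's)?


Pattern 'a*' matches zero or more a's. We want non-empty runs of consecutive a's.
String: 'baaaabaaab'
Walking through the string to find runs of a's:
  Run 1: positions 1-4 -> 'aaaa'
  Run 2: positions 6-8 -> 'aaa'
Non-empty runs found: ['aaaa', 'aaa']
Count: 2

2


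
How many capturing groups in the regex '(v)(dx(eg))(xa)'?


To count capturing groups, count each '(' that starts a group.
Pattern: '(v)(dx(eg))(xa)'
Walking through the pattern:
  Position 0: '(' -> group #1
  Position 3: '(' -> group #2
  Position 6: '(' -> group #3
  Position 11: '(' -> group #4
Total capturing groups: 4

4


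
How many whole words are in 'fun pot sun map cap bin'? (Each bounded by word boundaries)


Word boundaries (\b) mark the start/end of each word.
Text: 'fun pot sun map cap bin'
Splitting by whitespace:
  Word 1: 'fun'
  Word 2: 'pot'
  Word 3: 'sun'
  Word 4: 'map'
  Word 5: 'cap'
  Word 6: 'bin'
Total whole words: 6

6


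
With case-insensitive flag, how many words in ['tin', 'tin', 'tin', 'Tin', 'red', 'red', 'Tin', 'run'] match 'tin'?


Case-insensitive matching: compare each word's lowercase form to 'tin'.
  'tin' -> lower='tin' -> MATCH
  'tin' -> lower='tin' -> MATCH
  'tin' -> lower='tin' -> MATCH
  'Tin' -> lower='tin' -> MATCH
  'red' -> lower='red' -> no
  'red' -> lower='red' -> no
  'Tin' -> lower='tin' -> MATCH
  'run' -> lower='run' -> no
Matches: ['tin', 'tin', 'tin', 'Tin', 'Tin']
Count: 5

5


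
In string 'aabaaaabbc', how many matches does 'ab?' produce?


Pattern 'ab?' matches 'a' optionally followed by 'b'.
String: 'aabaaaabbc'
Scanning left to right for 'a' then checking next char:
  Match 1: 'a' (a not followed by b)
  Match 2: 'ab' (a followed by b)
  Match 3: 'a' (a not followed by b)
  Match 4: 'a' (a not followed by b)
  Match 5: 'a' (a not followed by b)
  Match 6: 'ab' (a followed by b)
Total matches: 6

6


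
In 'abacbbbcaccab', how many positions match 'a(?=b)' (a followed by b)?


Lookahead 'a(?=b)' matches 'a' only when followed by 'b'.
String: 'abacbbbcaccab'
Checking each position where char is 'a':
  pos 0: 'a' -> MATCH (next='b')
  pos 2: 'a' -> no (next='c')
  pos 8: 'a' -> no (next='c')
  pos 11: 'a' -> MATCH (next='b')
Matching positions: [0, 11]
Count: 2

2


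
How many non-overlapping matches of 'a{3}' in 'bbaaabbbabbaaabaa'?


Pattern 'a{3}' matches exactly 3 consecutive a's (greedy, non-overlapping).
String: 'bbaaabbbabbaaabaa'
Scanning for runs of a's:
  Run at pos 2: 'aaa' (length 3) -> 1 match(es)
  Run at pos 8: 'a' (length 1) -> 0 match(es)
  Run at pos 11: 'aaa' (length 3) -> 1 match(es)
  Run at pos 15: 'aa' (length 2) -> 0 match(es)
Matches found: ['aaa', 'aaa']
Total: 2

2


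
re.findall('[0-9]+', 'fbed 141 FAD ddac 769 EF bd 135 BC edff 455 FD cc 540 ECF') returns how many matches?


Pattern '[0-9]+' finds one or more digits.
Text: 'fbed 141 FAD ddac 769 EF bd 135 BC edff 455 FD cc 540 ECF'
Scanning for matches:
  Match 1: '141'
  Match 2: '769'
  Match 3: '135'
  Match 4: '455'
  Match 5: '540'
Total matches: 5

5


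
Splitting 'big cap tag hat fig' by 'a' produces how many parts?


Splitting by 'a' breaks the string at each occurrence of the separator.
Text: 'big cap tag hat fig'
Parts after split:
  Part 1: 'big c'
  Part 2: 'p t'
  Part 3: 'g h'
  Part 4: 't fig'
Total parts: 4

4


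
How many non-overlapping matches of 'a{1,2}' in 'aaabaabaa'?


Pattern 'a{1,2}' matches between 1 and 2 consecutive a's (greedy).
String: 'aaabaabaa'
Finding runs of a's and applying greedy matching:
  Run at pos 0: 'aaa' (length 3)
  Run at pos 4: 'aa' (length 2)
  Run at pos 7: 'aa' (length 2)
Matches: ['aa', 'a', 'aa', 'aa']
Count: 4

4


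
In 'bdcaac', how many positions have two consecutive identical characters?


Looking for consecutive identical characters in 'bdcaac':
  pos 0-1: 'b' vs 'd' -> different
  pos 1-2: 'd' vs 'c' -> different
  pos 2-3: 'c' vs 'a' -> different
  pos 3-4: 'a' vs 'a' -> MATCH ('aa')
  pos 4-5: 'a' vs 'c' -> different
Consecutive identical pairs: ['aa']
Count: 1

1


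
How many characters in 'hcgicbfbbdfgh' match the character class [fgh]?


Character class [fgh] matches any of: {f, g, h}
Scanning string 'hcgicbfbbdfgh' character by character:
  pos 0: 'h' -> MATCH
  pos 1: 'c' -> no
  pos 2: 'g' -> MATCH
  pos 3: 'i' -> no
  pos 4: 'c' -> no
  pos 5: 'b' -> no
  pos 6: 'f' -> MATCH
  pos 7: 'b' -> no
  pos 8: 'b' -> no
  pos 9: 'd' -> no
  pos 10: 'f' -> MATCH
  pos 11: 'g' -> MATCH
  pos 12: 'h' -> MATCH
Total matches: 6

6


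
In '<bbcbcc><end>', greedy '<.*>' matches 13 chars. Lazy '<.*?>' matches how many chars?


Greedy '<.*>' tries to match as MUCH as possible.
Lazy '<.*?>' tries to match as LITTLE as possible.

String: '<bbcbcc><end>'
Greedy '<.*>' starts at first '<' and extends to the LAST '>': '<bbcbcc><end>' (13 chars)
Lazy '<.*?>' starts at first '<' and stops at the FIRST '>': '<bbcbcc>' (8 chars)

8


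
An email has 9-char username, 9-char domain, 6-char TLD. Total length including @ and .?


An email address has format: username@domain.tld
Username length: 9
'@' character: 1
Domain length: 9
'.' character: 1
TLD length: 6
Total = 9 + 1 + 9 + 1 + 6 = 26

26


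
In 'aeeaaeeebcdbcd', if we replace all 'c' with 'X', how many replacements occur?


re.sub('c', 'X', text) replaces every occurrence of 'c' with 'X'.
Text: 'aeeaaeeebcdbcd'
Scanning for 'c':
  pos 9: 'c' -> replacement #1
  pos 12: 'c' -> replacement #2
Total replacements: 2

2


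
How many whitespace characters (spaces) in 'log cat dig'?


\s matches whitespace characters (spaces, tabs, etc.).
Text: 'log cat dig'
This text has 3 words separated by spaces.
Number of spaces = number of words - 1 = 3 - 1 = 2

2


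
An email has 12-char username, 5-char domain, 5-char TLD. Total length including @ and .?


An email address has format: username@domain.tld
Username length: 12
'@' character: 1
Domain length: 5
'.' character: 1
TLD length: 5
Total = 12 + 1 + 5 + 1 + 5 = 24

24


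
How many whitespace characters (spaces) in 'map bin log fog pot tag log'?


\s matches whitespace characters (spaces, tabs, etc.).
Text: 'map bin log fog pot tag log'
This text has 7 words separated by spaces.
Number of spaces = number of words - 1 = 7 - 1 = 6

6


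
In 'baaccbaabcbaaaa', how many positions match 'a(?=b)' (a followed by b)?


Lookahead 'a(?=b)' matches 'a' only when followed by 'b'.
String: 'baaccbaabcbaaaa'
Checking each position where char is 'a':
  pos 1: 'a' -> no (next='a')
  pos 2: 'a' -> no (next='c')
  pos 6: 'a' -> no (next='a')
  pos 7: 'a' -> MATCH (next='b')
  pos 11: 'a' -> no (next='a')
  pos 12: 'a' -> no (next='a')
  pos 13: 'a' -> no (next='a')
Matching positions: [7]
Count: 1

1


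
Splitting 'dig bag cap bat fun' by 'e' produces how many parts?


Splitting by 'e' breaks the string at each occurrence of the separator.
Text: 'dig bag cap bat fun'
Parts after split:
  Part 1: 'dig bag cap bat fun'
Total parts: 1

1


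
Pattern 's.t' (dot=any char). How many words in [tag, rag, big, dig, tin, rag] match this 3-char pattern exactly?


Pattern 's.t' means: starts with 's', any single char, ends with 't'.
Checking each word (must be exactly 3 chars):
  'tag' (len=3): no
  'rag' (len=3): no
  'big' (len=3): no
  'dig' (len=3): no
  'tin' (len=3): no
  'rag' (len=3): no
Matching words: []
Total: 0

0


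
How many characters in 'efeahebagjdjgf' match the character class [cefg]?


Character class [cefg] matches any of: {c, e, f, g}
Scanning string 'efeahebagjdjgf' character by character:
  pos 0: 'e' -> MATCH
  pos 1: 'f' -> MATCH
  pos 2: 'e' -> MATCH
  pos 3: 'a' -> no
  pos 4: 'h' -> no
  pos 5: 'e' -> MATCH
  pos 6: 'b' -> no
  pos 7: 'a' -> no
  pos 8: 'g' -> MATCH
  pos 9: 'j' -> no
  pos 10: 'd' -> no
  pos 11: 'j' -> no
  pos 12: 'g' -> MATCH
  pos 13: 'f' -> MATCH
Total matches: 7

7


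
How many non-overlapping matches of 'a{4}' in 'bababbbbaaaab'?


Pattern 'a{4}' matches exactly 4 consecutive a's (greedy, non-overlapping).
String: 'bababbbbaaaab'
Scanning for runs of a's:
  Run at pos 1: 'a' (length 1) -> 0 match(es)
  Run at pos 3: 'a' (length 1) -> 0 match(es)
  Run at pos 8: 'aaaa' (length 4) -> 1 match(es)
Matches found: ['aaaa']
Total: 1

1


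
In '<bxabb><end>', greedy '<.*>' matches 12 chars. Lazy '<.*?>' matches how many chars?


Greedy '<.*>' tries to match as MUCH as possible.
Lazy '<.*?>' tries to match as LITTLE as possible.

String: '<bxabb><end>'
Greedy '<.*>' starts at first '<' and extends to the LAST '>': '<bxabb><end>' (12 chars)
Lazy '<.*?>' starts at first '<' and stops at the FIRST '>': '<bxabb>' (7 chars)

7


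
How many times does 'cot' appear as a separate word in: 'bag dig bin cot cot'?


Scanning each word for exact match 'cot':
  Word 1: 'bag' -> no
  Word 2: 'dig' -> no
  Word 3: 'bin' -> no
  Word 4: 'cot' -> MATCH
  Word 5: 'cot' -> MATCH
Total matches: 2

2


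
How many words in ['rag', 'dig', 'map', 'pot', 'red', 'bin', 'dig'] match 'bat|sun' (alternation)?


Alternation 'bat|sun' matches either 'bat' or 'sun'.
Checking each word:
  'rag' -> no
  'dig' -> no
  'map' -> no
  'pot' -> no
  'red' -> no
  'bin' -> no
  'dig' -> no
Matches: []
Count: 0

0


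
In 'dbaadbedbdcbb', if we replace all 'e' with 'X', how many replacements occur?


re.sub('e', 'X', text) replaces every occurrence of 'e' with 'X'.
Text: 'dbaadbedbdcbb'
Scanning for 'e':
  pos 6: 'e' -> replacement #1
Total replacements: 1

1


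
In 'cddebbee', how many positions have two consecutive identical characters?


Looking for consecutive identical characters in 'cddebbee':
  pos 0-1: 'c' vs 'd' -> different
  pos 1-2: 'd' vs 'd' -> MATCH ('dd')
  pos 2-3: 'd' vs 'e' -> different
  pos 3-4: 'e' vs 'b' -> different
  pos 4-5: 'b' vs 'b' -> MATCH ('bb')
  pos 5-6: 'b' vs 'e' -> different
  pos 6-7: 'e' vs 'e' -> MATCH ('ee')
Consecutive identical pairs: ['dd', 'bb', 'ee']
Count: 3

3


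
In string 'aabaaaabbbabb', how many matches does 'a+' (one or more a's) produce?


Pattern 'a+' matches one or more consecutive a's.
String: 'aabaaaabbbabb'
Scanning for runs of a:
  Match 1: 'aa' (length 2)
  Match 2: 'aaaa' (length 4)
  Match 3: 'a' (length 1)
Total matches: 3

3


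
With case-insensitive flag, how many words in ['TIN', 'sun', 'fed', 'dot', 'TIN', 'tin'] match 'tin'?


Case-insensitive matching: compare each word's lowercase form to 'tin'.
  'TIN' -> lower='tin' -> MATCH
  'sun' -> lower='sun' -> no
  'fed' -> lower='fed' -> no
  'dot' -> lower='dot' -> no
  'TIN' -> lower='tin' -> MATCH
  'tin' -> lower='tin' -> MATCH
Matches: ['TIN', 'TIN', 'tin']
Count: 3

3


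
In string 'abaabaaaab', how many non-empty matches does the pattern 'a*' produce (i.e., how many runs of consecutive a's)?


Pattern 'a*' matches zero or more a's. We want non-empty runs of consecutive a's.
String: 'abaabaaaab'
Walking through the string to find runs of a's:
  Run 1: positions 0-0 -> 'a'
  Run 2: positions 2-3 -> 'aa'
  Run 3: positions 5-8 -> 'aaaa'
Non-empty runs found: ['a', 'aa', 'aaaa']
Count: 3

3


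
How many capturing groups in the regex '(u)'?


To count capturing groups, count each '(' that starts a group.
Pattern: '(u)'
Walking through the pattern:
  Position 0: '(' -> group #1
Total capturing groups: 1

1


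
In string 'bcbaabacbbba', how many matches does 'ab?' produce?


Pattern 'ab?' matches 'a' optionally followed by 'b'.
String: 'bcbaabacbbba'
Scanning left to right for 'a' then checking next char:
  Match 1: 'a' (a not followed by b)
  Match 2: 'ab' (a followed by b)
  Match 3: 'a' (a not followed by b)
  Match 4: 'a' (a not followed by b)
Total matches: 4

4


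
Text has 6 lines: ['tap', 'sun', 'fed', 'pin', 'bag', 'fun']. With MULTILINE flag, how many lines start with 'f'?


With MULTILINE flag, ^ matches the start of each line.
Lines: ['tap', 'sun', 'fed', 'pin', 'bag', 'fun']
Checking which lines start with 'f':
  Line 1: 'tap' -> no
  Line 2: 'sun' -> no
  Line 3: 'fed' -> MATCH
  Line 4: 'pin' -> no
  Line 5: 'bag' -> no
  Line 6: 'fun' -> MATCH
Matching lines: ['fed', 'fun']
Count: 2

2


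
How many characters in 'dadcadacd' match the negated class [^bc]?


Negated class [^bc] matches any char NOT in {b, c}
Scanning 'dadcadacd':
  pos 0: 'd' -> MATCH
  pos 1: 'a' -> MATCH
  pos 2: 'd' -> MATCH
  pos 3: 'c' -> no (excluded)
  pos 4: 'a' -> MATCH
  pos 5: 'd' -> MATCH
  pos 6: 'a' -> MATCH
  pos 7: 'c' -> no (excluded)
  pos 8: 'd' -> MATCH
Total matches: 7

7
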